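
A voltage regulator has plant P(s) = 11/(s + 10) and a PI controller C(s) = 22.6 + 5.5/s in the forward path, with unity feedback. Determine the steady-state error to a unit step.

0

The open loop C(s)P(s) has a pole at the origin (type 1), so the static position error constant is infinite and e_ss = 1/(1+∞) = 0.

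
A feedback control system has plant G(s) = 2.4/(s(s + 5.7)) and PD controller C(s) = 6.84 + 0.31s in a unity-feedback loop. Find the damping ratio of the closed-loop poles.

ζ = 0.795

Forward path: (6.84 + 0.31s)·2.4/(s(s+5.7)). The closed-loop characteristic equation is s² + (5.7 + 2.4·0.31)s + 2.4·6.84 = 0.
That is s² + 6.444s + 16.42 = 0, so ω_n = 4.052 rad/s and ζ = 6.444/(2·4.052) = 0.7952.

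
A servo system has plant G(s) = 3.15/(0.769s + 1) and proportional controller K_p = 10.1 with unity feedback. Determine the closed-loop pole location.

s = -42.67

Closed loop: T(s) = K_p·G/(1+K_p·G) = 31.81/(0.769s + 1 + 31.81), with pole at s = −(1 + 31.81)/0.769 = −42.67.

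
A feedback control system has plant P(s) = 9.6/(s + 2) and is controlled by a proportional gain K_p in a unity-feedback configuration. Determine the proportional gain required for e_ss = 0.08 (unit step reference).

K_p = 2.4

For a type-0 loop with proportional control, e_ss = 1/(1 + K_p·P(0)).
P(0) = 4.8. Require 1/(1 + K_p·4.8) = 0.08, so 1 + 4.8·K_p = 12.5.
K_p = (12.5 − 1)/4.8 = 2.4.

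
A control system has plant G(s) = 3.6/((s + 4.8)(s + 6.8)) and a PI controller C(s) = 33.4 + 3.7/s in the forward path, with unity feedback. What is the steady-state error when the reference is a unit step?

The open loop C(s)G(s) has a pole at the origin (type 1), so the static position error constant is infinite and e_ss = 1/(1+∞) = 0.

0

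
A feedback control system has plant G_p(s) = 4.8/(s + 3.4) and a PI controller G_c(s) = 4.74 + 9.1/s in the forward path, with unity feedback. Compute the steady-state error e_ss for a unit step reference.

The open loop G_c(s)G_p(s) has a pole at the origin (type 1), so the static position error constant is infinite and e_ss = 1/(1+∞) = 0.

0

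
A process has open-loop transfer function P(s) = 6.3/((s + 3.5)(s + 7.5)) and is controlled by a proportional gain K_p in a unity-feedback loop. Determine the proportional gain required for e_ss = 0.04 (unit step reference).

The loop is type 0, so e_ss(step) = 1/(1 + K_pos) with K_pos = K_p·P(0).
P(0) = 0.24. Require 1/(1 + K_p·0.24) = 0.04, so 1 + 0.24·K_p = 25.
K_p = (25 − 1)/0.24 = 100.

K_p = 100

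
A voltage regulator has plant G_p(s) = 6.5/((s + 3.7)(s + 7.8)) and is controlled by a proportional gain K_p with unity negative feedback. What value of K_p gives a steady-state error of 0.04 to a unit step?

K_p = 107

Steady-state error for a unit step on this type-0 loop is 1/(1 + K_p·G_p(0)).
G_p(0) = 0.2252. Require 1/(1 + K_p·0.2252) = 0.04, so 1 + 0.2252·K_p = 25.
K_p = (25 − 1)/0.2252 = 107.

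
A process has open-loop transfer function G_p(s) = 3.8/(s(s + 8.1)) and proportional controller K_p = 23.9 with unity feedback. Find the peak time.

T_p = 0.364 s

The closed-loop denominator s² + 8.1s + 90.82 gives ω_n = √90.82 = 9.53 and ζ = 8.1/(2ω_n) = 0.425.
Damped frequency ω_d = ω_n√(1−ζ²) = 8.627 rad/s, so peak time T_p = π/ω_d = 0.364 s.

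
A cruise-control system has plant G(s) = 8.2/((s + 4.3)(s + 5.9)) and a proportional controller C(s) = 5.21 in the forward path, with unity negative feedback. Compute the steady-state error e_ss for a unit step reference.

0.373

The loop is type 0. Static position error constant K_pos = C(0)·G(0) = 5.21·0.3232 = 1.684.
Steady-state error to a unit step: e_ss = 1/(1+K_pos) = 1/2.684 = 0.373.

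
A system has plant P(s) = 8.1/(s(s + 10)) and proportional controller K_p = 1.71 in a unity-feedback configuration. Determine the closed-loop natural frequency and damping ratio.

With unity feedback the closed-loop characteristic equation is s² + 10s + 1.71·8.1 = s² + 10s + 13.85 = 0.
Matching s² + 2ζω_n s + ω_n²: ω_n = √13.85 = 3.722 rad/s and 2ζω_n = 10, so ζ = 10/(2·3.722) = 1.34.

ω_n = 3.72 rad/s, ζ = 1.34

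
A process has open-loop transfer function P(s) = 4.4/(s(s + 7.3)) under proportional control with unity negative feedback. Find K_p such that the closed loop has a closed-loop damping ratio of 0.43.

K_p = 16.4

Closed-loop characteristic equation: s² + 7.3s + K_p·4.4 = 0.
So ω_n = √(4.4K_p) and 2ζω_n = 7.3, giving ζ = 7.3/(2√(4.4K_p)).
Setting ζ = 0.43: √(4.4K_p) = 7.3/(2·0.43) = 8.488, so K_p = 72.05/4.4 = 16.4.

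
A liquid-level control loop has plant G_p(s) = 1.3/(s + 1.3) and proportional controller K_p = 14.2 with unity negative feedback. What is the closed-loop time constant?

τ = 0.0506 s

Closed-loop transfer function: T(s) = K_p·G_p(s)/(1 + K_p·G_p(s)) = 18.46/(s + 1.3 + 18.46) = 18.46/(s + 19.76).
Time constant τ = 1/19.76 = 0.0506 s.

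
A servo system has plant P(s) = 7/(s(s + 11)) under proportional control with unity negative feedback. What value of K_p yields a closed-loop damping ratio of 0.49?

K_p = 18

Closed-loop characteristic equation: s² + 11s + K_p·7 = 0.
So ω_n = √(7K_p) and 2ζω_n = 11, giving ζ = 11/(2√(7K_p)).
Setting ζ = 0.49: √(7K_p) = 11/(2·0.49) = 11.22, so K_p = 126/7 = 18.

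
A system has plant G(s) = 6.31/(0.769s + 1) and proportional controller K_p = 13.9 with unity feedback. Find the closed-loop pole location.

s = -115.4

Closed loop: T(s) = K_p·G/(1+K_p·G) = 87.71/(0.769s + 1 + 87.71), with pole at s = −(1 + 87.71)/0.769 = −115.4.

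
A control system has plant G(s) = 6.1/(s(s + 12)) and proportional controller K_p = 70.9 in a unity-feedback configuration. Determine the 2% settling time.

Closed-loop characteristic equation: s² + 12s + 432.5 = 0, so ω_n = 20.8 rad/s and ζ = 12/(2·20.8) = 0.2885.
2% settling time T_s ≈ 4/(ζω_n) = 4/6 = 0.667 s.

T_s ≈ 0.667 s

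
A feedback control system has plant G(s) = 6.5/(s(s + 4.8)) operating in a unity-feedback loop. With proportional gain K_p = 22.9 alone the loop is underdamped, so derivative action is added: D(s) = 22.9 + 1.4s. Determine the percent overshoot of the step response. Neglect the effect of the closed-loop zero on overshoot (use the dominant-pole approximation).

Forward path: (22.9 + 1.4s)·6.5/(s(s+4.8)). The closed-loop characteristic equation is s² + (4.8 + 6.5·1.4)s + 6.5·22.9 = 0.
That is s² + 13.9s + 148.8 = 0, so ω_n = 12.2 rad/s and ζ = 13.9/(2·12.2) = 0.5697.
%OS = 100·exp(−πζ/√(1−ζ²)) = 11.3%.

11.3%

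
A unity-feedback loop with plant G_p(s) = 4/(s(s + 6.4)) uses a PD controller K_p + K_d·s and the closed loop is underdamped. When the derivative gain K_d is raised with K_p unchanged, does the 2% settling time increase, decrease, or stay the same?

Characteristic equation s² + (6.4 + 4K_d)s + 4K_p = 0: raising K_d increases ζω_n = (6.4+4K_d)/2 while the loop stays underdamped, so T_s ≈ 4/(ζω_n) decreases.

decrease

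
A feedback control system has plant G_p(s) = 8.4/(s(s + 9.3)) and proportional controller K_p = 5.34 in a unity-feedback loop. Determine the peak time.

From 1 + K_pG_p(s) = 0: s² + 9.3s + 44.86 = 0 ⇒ ω_n = 6.697, ζ = 0.6943.
Damped frequency ω_d = ω_n√(1−ζ²) = 4.82 rad/s, so peak time T_p = π/ω_d = 0.652 s.

T_p = 0.652 s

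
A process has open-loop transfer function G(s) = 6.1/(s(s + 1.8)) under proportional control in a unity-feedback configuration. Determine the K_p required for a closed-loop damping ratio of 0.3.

K_p = 1.48

Closed-loop characteristic equation: s² + 1.8s + K_p·6.1 = 0.
So ω_n = √(6.1K_p) and 2ζω_n = 1.8, giving ζ = 1.8/(2√(6.1K_p)).
Setting ζ = 0.3: √(6.1K_p) = 1.8/(2·0.3) = 3, so K_p = 9/6.1 = 1.48.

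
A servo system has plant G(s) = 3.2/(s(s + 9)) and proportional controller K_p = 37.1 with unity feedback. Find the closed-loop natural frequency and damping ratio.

With unity feedback the closed-loop characteristic equation is s² + 9s + 37.1·3.2 = s² + 9s + 118.7 = 0.
So ω_n² = 118.7 ⇒ ω_n = 10.9 rad/s, and ζ = 9/(2ω_n) = 0.413.

ω_n = 10.9 rad/s, ζ = 0.413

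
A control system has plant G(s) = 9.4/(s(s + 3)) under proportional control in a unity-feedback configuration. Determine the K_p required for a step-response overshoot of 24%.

K_p = 1.4

From %OS = 100·exp(−πζ/√(1−ζ²)) = 24%, ζ = −ln(0.24)/√(π²+ln²(0.24)) = 0.4136.
Characteristic equation s² + 3s + 9.4K_p = 0 gives ζ = 3/(2√(9.4K_p)).
Setting ζ = 0.4136: √(9.4K_p) = 3/(2·0.4136) = 3.627, so K_p = 13.15/9.4 = 1.4.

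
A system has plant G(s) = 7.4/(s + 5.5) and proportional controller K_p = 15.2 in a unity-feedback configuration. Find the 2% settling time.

T_s ≈ 0.0339 s

Closed-loop transfer function: T(s) = K_p·G(s)/(1 + K_p·G(s)) = 112.5/(s + 5.5 + 112.5) = 112.5/(s + 118).
Time constant τ = 1/118 = 0.008476 s, so the 2% settling time is about 4τ = 0.0339 s.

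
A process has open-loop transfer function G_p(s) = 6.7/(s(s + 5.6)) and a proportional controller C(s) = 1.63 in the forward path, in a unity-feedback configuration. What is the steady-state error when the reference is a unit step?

The open loop C(s)G_p(s) has a pole at the origin (type 1), so the static position error constant is infinite and e_ss = 1/(1+∞) = 0.

0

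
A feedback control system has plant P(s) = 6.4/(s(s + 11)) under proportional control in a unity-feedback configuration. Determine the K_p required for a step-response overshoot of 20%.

K_p = 22.7

From %OS = 100·exp(−πζ/√(1−ζ²)) = 20%, ζ = −ln(0.2)/√(π²+ln²(0.2)) = 0.4559.
Characteristic equation s² + 11s + 6.4K_p = 0 gives ζ = 11/(2√(6.4K_p)).
Setting ζ = 0.4559: √(6.4K_p) = 11/(2·0.4559) = 12.06, so K_p = 145.5/6.4 = 22.7.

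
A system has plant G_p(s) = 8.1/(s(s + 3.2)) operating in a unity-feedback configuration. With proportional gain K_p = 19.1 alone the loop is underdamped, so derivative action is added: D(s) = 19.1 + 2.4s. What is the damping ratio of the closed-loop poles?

Forward path: (19.1 + 2.4s)·8.1/(s(s+3.2)). The closed-loop characteristic equation is s² + (3.2 + 8.1·2.4)s + 8.1·19.1 = 0.
That is s² + 22.64s + 154.7 = 0, so ω_n = 12.44 rad/s and ζ = 22.64/(2·12.44) = 0.9101.

ζ = 0.91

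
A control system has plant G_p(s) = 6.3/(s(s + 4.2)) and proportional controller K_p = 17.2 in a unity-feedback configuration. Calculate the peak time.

Closed-loop characteristic equation: s² + 4.2s + 108.4 = 0, so ω_n = 10.41 rad/s and ζ = 4.2/(2·10.41) = 0.2017.
Damped frequency ω_d = ω_n√(1−ζ²) = 10.2 rad/s, so peak time T_p = π/ω_d = 0.308 s.

T_p = 0.308 s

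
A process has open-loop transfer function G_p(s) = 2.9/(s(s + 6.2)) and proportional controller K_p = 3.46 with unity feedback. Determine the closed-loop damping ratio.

ζ = 0.979

The closed-loop denominator is s(s+6.2) + 3.46·2.9 = s² + 6.2s + 10.03.
So ω_n² = 10.03 ⇒ ω_n = 3.168 rad/s, and ζ = 6.2/(2ω_n) = 0.979.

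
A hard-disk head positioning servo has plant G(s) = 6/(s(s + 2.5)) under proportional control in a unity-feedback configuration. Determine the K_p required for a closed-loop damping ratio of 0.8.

Closed-loop characteristic equation: s² + 2.5s + K_p·6 = 0.
So ω_n = √(6K_p) and 2ζω_n = 2.5, giving ζ = 2.5/(2√(6K_p)).
Setting ζ = 0.8: √(6K_p) = 2.5/(2·0.8) = 1.562, so K_p = 2.441/6 = 0.407.

K_p = 0.407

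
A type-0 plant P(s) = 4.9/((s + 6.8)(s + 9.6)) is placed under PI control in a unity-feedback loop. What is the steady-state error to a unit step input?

0

The PI controller's integrator makes the forward path type 1, so e_ss to a step is zero.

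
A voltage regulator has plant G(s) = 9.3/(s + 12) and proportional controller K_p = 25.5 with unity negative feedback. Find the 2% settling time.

Closed-loop transfer function: T(s) = K_p·G(s)/(1 + K_p·G(s)) = 237.2/(s + 12 + 237.2) = 237.2/(s + 249.2).
Time constant τ = 1/249.2 = 0.004014 s, so the 2% settling time is about 4τ = 0.0161 s.

T_s ≈ 0.0161 s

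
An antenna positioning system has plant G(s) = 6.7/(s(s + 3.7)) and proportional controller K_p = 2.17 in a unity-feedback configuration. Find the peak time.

T_p = 0.942 s

The closed-loop denominator s² + 3.7s + 14.54 gives ω_n = √14.54 = 3.813 and ζ = 3.7/(2ω_n) = 0.4852.
Damped frequency ω_d = ω_n√(1−ζ²) = 3.334 rad/s, so peak time T_p = π/ω_d = 0.942 s.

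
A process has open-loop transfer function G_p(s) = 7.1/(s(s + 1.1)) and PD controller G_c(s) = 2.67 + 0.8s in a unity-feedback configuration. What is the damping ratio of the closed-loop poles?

Forward path: (2.67 + 0.8s)·7.1/(s(s+1.1)). The closed-loop characteristic equation is s² + (1.1 + 7.1·0.8)s + 7.1·2.67 = 0.
That is s² + 6.78s + 18.96 = 0, so ω_n = 4.354 rad/s and ζ = 6.78/(2·4.354) = 0.7786.

ζ = 0.779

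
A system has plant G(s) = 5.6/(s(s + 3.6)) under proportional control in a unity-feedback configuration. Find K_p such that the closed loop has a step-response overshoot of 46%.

K_p = 10

From %OS = 100·exp(−πζ/√(1−ζ²)) = 46%, ζ = −ln(0.46)/√(π²+ln²(0.46)) = 0.24.
Characteristic equation s² + 3.6s + 5.6K_p = 0 gives ζ = 3.6/(2√(5.6K_p)).
Setting ζ = 0.24: √(5.6K_p) = 3.6/(2·0.24) = 7.501, so K_p = 56.27/5.6 = 10.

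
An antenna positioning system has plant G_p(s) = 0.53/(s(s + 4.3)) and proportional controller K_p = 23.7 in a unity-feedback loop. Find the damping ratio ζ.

With unity feedback the closed-loop characteristic equation is s² + 4.3s + 23.7·0.53 = s² + 4.3s + 12.56 = 0.
Matching s² + 2ζω_n s + ω_n²: ω_n = √12.56 = 3.544 rad/s and 2ζω_n = 4.3, so ζ = 4.3/(2·3.544) = 0.607.

ζ = 0.607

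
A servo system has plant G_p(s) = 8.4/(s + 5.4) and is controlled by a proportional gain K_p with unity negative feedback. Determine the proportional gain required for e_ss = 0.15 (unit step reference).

The loop is type 0, so e_ss(step) = 1/(1 + K_pos) with K_pos = K_p·G_p(0).
G_p(0) = 1.556. Require 1/(1 + K_p·1.556) = 0.15, so 1 + 1.556·K_p = 6.667.
K_p = (6.667 − 1)/1.556 = 3.64.

K_p = 3.64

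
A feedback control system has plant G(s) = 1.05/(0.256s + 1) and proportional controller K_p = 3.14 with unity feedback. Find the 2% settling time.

Closed loop: T(s) = K_p·G/(1+K_p·G) = 3.297/(0.256s + 1 + 3.297), with pole at s = −(1 + 3.297)/0.256 = −16.79.
τ = 1/16.79 = 0.05958 s, so 2% settling time ≈ 4τ = 0.238 s.

T_s ≈ 0.238 s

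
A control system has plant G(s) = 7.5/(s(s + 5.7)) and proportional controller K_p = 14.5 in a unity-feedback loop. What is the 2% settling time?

T_s ≈ 1.4 s

From 1 + K_pG(s) = 0: s² + 5.7s + 108.8 = 0 ⇒ ω_n = 10.43, ζ = 0.2733.
2% settling time T_s ≈ 4/(ζω_n) = 4/2.85 = 1.4 s.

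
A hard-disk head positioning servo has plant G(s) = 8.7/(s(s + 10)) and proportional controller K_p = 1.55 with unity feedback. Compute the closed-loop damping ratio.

ζ = 1.36

With unity feedback the closed-loop characteristic equation is s² + 10s + 1.55·8.7 = s² + 10s + 13.48 = 0.
Matching s² + 2ζω_n s + ω_n²: ω_n = √13.48 = 3.672 rad/s and 2ζω_n = 10, so ζ = 10/(2·3.672) = 1.36.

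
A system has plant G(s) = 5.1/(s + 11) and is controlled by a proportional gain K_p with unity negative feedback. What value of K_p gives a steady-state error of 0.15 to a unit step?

Steady-state error for a unit step on this type-0 loop is 1/(1 + K_p·G(0)).
G(0) = 0.4636. Require 1/(1 + K_p·0.4636) = 0.15, so 1 + 0.4636·K_p = 6.667.
K_p = (6.667 − 1)/0.4636 = 12.2.

K_p = 12.2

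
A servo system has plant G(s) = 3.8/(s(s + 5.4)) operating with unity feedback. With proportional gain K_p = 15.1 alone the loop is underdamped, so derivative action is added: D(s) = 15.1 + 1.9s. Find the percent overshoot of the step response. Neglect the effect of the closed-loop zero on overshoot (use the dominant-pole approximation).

Forward path: (15.1 + 1.9s)·3.8/(s(s+5.4)). The closed-loop characteristic equation is s² + (5.4 + 3.8·1.9)s + 3.8·15.1 = 0.
That is s² + 12.62s + 57.38 = 0, so ω_n = 7.575 rad/s and ζ = 12.62/(2·7.575) = 0.833.
%OS = 100·exp(−πζ/√(1−ζ²)) = 0.883%.

0.883%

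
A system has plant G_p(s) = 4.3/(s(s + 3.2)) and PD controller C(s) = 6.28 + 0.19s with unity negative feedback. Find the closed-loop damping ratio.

ζ = 0.387

Forward path: (6.28 + 0.19s)·4.3/(s(s+3.2)). The closed-loop characteristic equation is s² + (3.2 + 4.3·0.19)s + 4.3·6.28 = 0.
That is s² + 4.017s + 27 = 0, so ω_n = 5.197 rad/s and ζ = 4.017/(2·5.197) = 0.3865.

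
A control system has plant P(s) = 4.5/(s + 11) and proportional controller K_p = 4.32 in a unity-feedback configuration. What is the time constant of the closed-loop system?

τ = 0.0329 s

Closed-loop transfer function: T(s) = K_p·P(s)/(1 + K_p·P(s)) = 19.44/(s + 11 + 19.44) = 19.44/(s + 30.44).
Time constant τ = 1/30.44 = 0.0329 s.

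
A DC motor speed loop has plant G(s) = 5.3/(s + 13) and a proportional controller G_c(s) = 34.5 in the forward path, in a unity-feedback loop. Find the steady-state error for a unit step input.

0.0664

The loop is type 0. Static position error constant K_pos = G_c(0)·G(0) = 34.5·0.4077 = 14.07.
Steady-state error to a unit step: e_ss = 1/(1+K_pos) = 1/15.07 = 0.0664.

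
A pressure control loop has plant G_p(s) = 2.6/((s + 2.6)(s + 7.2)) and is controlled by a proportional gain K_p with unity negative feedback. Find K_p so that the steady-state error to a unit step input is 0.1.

For a type-0 loop with proportional control, e_ss = 1/(1 + K_p·G_p(0)).
G_p(0) = 0.1389. Require 1/(1 + K_p·0.1389) = 0.1, so 1 + 0.1389·K_p = 10.
K_p = (10 − 1)/0.1389 = 64.8.

K_p = 64.8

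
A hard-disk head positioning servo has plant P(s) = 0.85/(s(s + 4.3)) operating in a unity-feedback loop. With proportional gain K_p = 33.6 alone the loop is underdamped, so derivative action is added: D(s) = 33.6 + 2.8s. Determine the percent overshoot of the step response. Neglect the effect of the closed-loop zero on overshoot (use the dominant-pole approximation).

8.08%

Forward path: (33.6 + 2.8s)·0.85/(s(s+4.3)). The closed-loop characteristic equation is s² + (4.3 + 0.85·2.8)s + 0.85·33.6 = 0.
That is s² + 6.68s + 28.56 = 0, so ω_n = 5.344 rad/s and ζ = 6.68/(2·5.344) = 0.625.
%OS = 100·exp(−πζ/√(1−ζ²)) = 8.08%.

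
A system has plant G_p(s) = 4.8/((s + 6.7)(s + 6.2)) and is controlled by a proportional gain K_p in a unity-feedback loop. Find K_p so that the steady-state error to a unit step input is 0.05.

K_p = 164

The loop is type 0, so e_ss(step) = 1/(1 + K_pos) with K_pos = K_p·G_p(0).
G_p(0) = 0.1156. Require 1/(1 + K_p·0.1156) = 0.05, so 1 + 0.1156·K_p = 20.
K_p = (20 − 1)/0.1156 = 164.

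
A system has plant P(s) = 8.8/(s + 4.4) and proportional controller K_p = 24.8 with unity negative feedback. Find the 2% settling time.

Closed-loop transfer function: T(s) = K_p·P(s)/(1 + K_p·P(s)) = 218.2/(s + 4.4 + 218.2) = 218.2/(s + 222.6).
Time constant τ = 1/222.6 = 0.004492 s, so the 2% settling time is about 4τ = 0.018 s.

T_s ≈ 0.018 s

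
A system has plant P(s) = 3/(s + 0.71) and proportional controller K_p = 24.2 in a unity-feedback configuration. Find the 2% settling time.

Closed-loop transfer function: T(s) = K_p·P(s)/(1 + K_p·P(s)) = 72.6/(s + 0.71 + 72.6) = 72.6/(s + 73.31).
Time constant τ = 1/73.31 = 0.01364 s, so the 2% settling time is about 4τ = 0.0546 s.

T_s ≈ 0.0546 s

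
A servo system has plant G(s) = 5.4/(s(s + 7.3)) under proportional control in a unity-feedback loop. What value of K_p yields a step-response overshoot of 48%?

From %OS = 100·exp(−πζ/√(1−ζ²)) = 48%, ζ = −ln(0.48)/√(π²+ln²(0.48)) = 0.2275.
Characteristic equation s² + 7.3s + 5.4K_p = 0 gives ζ = 7.3/(2√(5.4K_p)).
Setting ζ = 0.2275: √(5.4K_p) = 7.3/(2·0.2275) = 16.04, so K_p = 257.4/5.4 = 47.7.

K_p = 47.7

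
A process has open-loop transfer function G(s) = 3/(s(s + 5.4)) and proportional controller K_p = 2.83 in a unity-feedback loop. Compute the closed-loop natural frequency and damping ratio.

ω_n = 2.91 rad/s, ζ = 0.927

The closed-loop denominator is s(s+5.4) + 2.83·3 = s² + 5.4s + 8.49.
So ω_n² = 8.49 ⇒ ω_n = 2.914 rad/s, and ζ = 5.4/(2ω_n) = 0.927.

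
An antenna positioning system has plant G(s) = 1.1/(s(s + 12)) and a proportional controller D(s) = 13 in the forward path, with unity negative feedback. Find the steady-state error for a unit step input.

0

The open loop D(s)G(s) has a pole at the origin (type 1), so the static position error constant is infinite and e_ss = 1/(1+∞) = 0.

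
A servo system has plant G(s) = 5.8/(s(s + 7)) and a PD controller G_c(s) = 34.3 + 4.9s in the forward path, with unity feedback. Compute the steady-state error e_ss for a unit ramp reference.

0.0352

The loop has one pole at the origin (type 1). Velocity error constant K_v = lim_{s→0} s·G_c(s)G(s) = 34.3·5.8/7 = 28.42.
Steady-state error to a unit ramp: e_ss = 1/K_v = 0.0352.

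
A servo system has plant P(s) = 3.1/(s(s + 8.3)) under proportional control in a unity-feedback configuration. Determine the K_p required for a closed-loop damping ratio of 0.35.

K_p = 45.4

Closed-loop characteristic equation: s² + 8.3s + K_p·3.1 = 0.
So ω_n = √(3.1K_p) and 2ζω_n = 8.3, giving ζ = 8.3/(2√(3.1K_p)).
Setting ζ = 0.35: √(3.1K_p) = 8.3/(2·0.35) = 11.86, so K_p = 140.6/3.1 = 45.4.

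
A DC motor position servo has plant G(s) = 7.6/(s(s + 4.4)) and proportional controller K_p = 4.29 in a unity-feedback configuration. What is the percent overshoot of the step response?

26.9%

The closed-loop denominator s² + 4.4s + 32.6 gives ω_n = √32.6 = 5.71 and ζ = 4.4/(2ω_n) = 0.3853.
%OS = 100·exp(−πζ/√(1−ζ²)) = 100·exp(−π·0.3853/√0.8516) = 26.9%.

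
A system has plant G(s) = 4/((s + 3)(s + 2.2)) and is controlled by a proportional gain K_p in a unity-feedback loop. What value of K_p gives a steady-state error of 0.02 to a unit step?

K_p = 80.9

The loop is type 0, so e_ss(step) = 1/(1 + K_pos) with K_pos = K_p·G(0).
G(0) = 0.6061. Require 1/(1 + K_p·0.6061) = 0.02, so 1 + 0.6061·K_p = 50.
K_p = (50 − 1)/0.6061 = 80.9.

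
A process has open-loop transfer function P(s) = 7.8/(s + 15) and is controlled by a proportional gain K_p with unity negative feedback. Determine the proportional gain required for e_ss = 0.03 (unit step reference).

The loop is type 0, so e_ss(step) = 1/(1 + K_pos) with K_pos = K_p·P(0).
P(0) = 0.52. Require 1/(1 + K_p·0.52) = 0.03, so 1 + 0.52·K_p = 33.33.
K_p = (33.33 − 1)/0.52 = 62.2.

K_p = 62.2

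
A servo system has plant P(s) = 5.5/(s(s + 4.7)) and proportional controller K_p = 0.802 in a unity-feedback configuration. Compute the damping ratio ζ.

1 + K_p·P(s) = 0 gives s² + 4.7s + 4.411 = 0.
Matching s² + 2ζω_n s + ω_n²: ω_n = √4.411 = 2.1 rad/s and 2ζω_n = 4.7, so ζ = 4.7/(2·2.1) = 1.12.

ζ = 1.12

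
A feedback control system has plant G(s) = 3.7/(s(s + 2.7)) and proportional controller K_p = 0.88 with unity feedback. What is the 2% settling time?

T_s ≈ 2.96 s

Closed-loop characteristic equation: s² + 2.7s + 3.256 = 0, so ω_n = 1.804 rad/s and ζ = 2.7/(2·1.804) = 0.7482.
2% settling time T_s ≈ 4/(ζω_n) = 4/1.35 = 2.96 s.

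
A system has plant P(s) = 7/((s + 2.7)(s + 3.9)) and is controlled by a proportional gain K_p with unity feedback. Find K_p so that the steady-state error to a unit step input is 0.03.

Steady-state error for a unit step on this type-0 loop is 1/(1 + K_p·P(0)).
P(0) = 0.6648. Require 1/(1 + K_p·0.6648) = 0.03, so 1 + 0.6648·K_p = 33.33.
K_p = (33.33 − 1)/0.6648 = 48.6.

K_p = 48.6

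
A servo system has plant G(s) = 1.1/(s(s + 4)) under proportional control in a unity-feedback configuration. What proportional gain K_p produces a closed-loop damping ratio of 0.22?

Closed-loop characteristic equation: s² + 4s + K_p·1.1 = 0.
So ω_n = √(1.1K_p) and 2ζω_n = 4, giving ζ = 4/(2√(1.1K_p)).
Setting ζ = 0.22: √(1.1K_p) = 4/(2·0.22) = 9.091, so K_p = 82.64/1.1 = 75.1.

K_p = 75.1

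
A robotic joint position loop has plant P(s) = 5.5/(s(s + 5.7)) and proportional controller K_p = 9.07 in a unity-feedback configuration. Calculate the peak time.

T_p = 0.486 s

Closed-loop characteristic equation: s² + 5.7s + 49.89 = 0, so ω_n = 7.063 rad/s and ζ = 5.7/(2·7.063) = 0.4035.
Damped frequency ω_d = ω_n√(1−ζ²) = 6.462 rad/s, so peak time T_p = π/ω_d = 0.486 s.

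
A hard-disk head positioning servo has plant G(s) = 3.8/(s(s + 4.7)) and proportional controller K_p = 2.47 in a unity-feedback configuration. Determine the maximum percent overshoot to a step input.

The closed-loop denominator s² + 4.7s + 9.386 gives ω_n = √9.386 = 3.064 and ζ = 4.7/(2ω_n) = 0.7671.
%OS = 100·exp(−πζ/√(1−ζ²)) = 100·exp(−π·0.7671/√0.4116) = 2.34%.

2.34%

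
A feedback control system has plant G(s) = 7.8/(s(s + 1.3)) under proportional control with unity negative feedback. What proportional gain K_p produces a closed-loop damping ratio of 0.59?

K_p = 0.156

Closed-loop characteristic equation: s² + 1.3s + K_p·7.8 = 0.
So ω_n = √(7.8K_p) and 2ζω_n = 1.3, giving ζ = 1.3/(2√(7.8K_p)).
Setting ζ = 0.59: √(7.8K_p) = 1.3/(2·0.59) = 1.102, so K_p = 1.214/7.8 = 0.156.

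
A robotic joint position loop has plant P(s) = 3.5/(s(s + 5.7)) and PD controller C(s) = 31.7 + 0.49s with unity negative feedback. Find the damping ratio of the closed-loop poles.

Forward path: (31.7 + 0.49s)·3.5/(s(s+5.7)). The closed-loop characteristic equation is s² + (5.7 + 3.5·0.49)s + 3.5·31.7 = 0.
That is s² + 7.415s + 111 = 0, so ω_n = 10.53 rad/s and ζ = 7.415/(2·10.53) = 0.352.

ζ = 0.352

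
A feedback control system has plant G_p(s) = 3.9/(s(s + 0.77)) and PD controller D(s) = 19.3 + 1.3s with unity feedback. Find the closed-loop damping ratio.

ζ = 0.337

Forward path: (19.3 + 1.3s)·3.9/(s(s+0.77)). The closed-loop characteristic equation is s² + (0.77 + 3.9·1.3)s + 3.9·19.3 = 0.
That is s² + 5.84s + 75.27 = 0, so ω_n = 8.676 rad/s and ζ = 5.84/(2·8.676) = 0.3366.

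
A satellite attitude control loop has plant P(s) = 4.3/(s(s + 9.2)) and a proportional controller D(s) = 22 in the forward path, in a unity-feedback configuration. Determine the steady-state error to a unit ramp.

0.0973

The loop has one pole at the origin (type 1). Velocity error constant K_v = lim_{s→0} s·D(s)P(s) = 22·4.3/9.2 = 10.28.
Steady-state error to a unit ramp: e_ss = 1/K_v = 0.0973.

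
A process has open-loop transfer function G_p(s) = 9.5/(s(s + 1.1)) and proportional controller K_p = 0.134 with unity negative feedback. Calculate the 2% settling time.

Closed-loop characteristic equation: s² + 1.1s + 1.273 = 0, so ω_n = 1.128 rad/s and ζ = 1.1/(2·1.128) = 0.4875.
2% settling time T_s ≈ 4/(ζω_n) = 4/0.55 = 7.27 s.

T_s ≈ 7.27 s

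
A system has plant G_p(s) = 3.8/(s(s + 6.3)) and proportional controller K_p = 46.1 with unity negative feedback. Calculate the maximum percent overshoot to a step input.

Closed-loop characteristic equation: s² + 6.3s + 175.2 = 0, so ω_n = 13.24 rad/s and ζ = 6.3/(2·13.24) = 0.238.
%OS = 100·exp(−πζ/√(1−ζ²)) = 100·exp(−π·0.238/√0.9434) = 46.3%.

46.3%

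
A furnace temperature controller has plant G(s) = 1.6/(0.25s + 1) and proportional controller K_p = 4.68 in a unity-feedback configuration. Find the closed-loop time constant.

τ = 0.0295 s

Closed loop: T(s) = K_p·G/(1+K_p·G) = 7.488/(0.25s + 1 + 7.488), with pole at s = −(1 + 7.488)/0.25 = −33.95.
Closed-loop time constant τ = 1/33.95 = 0.0295 s.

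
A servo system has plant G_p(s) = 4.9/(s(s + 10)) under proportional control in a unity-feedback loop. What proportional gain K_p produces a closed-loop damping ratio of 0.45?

K_p = 25.2

Closed-loop characteristic equation: s² + 10s + K_p·4.9 = 0.
So ω_n = √(4.9K_p) and 2ζω_n = 10, giving ζ = 10/(2√(4.9K_p)).
Setting ζ = 0.45: √(4.9K_p) = 10/(2·0.45) = 11.11, so K_p = 123.5/4.9 = 25.2.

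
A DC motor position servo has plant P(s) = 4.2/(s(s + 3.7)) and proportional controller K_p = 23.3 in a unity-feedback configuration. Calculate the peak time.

T_p = 0.323 s

The closed-loop denominator s² + 3.7s + 97.86 gives ω_n = √97.86 = 9.892 and ζ = 3.7/(2ω_n) = 0.187.
Damped frequency ω_d = ω_n√(1−ζ²) = 9.718 rad/s, so peak time T_p = π/ω_d = 0.323 s.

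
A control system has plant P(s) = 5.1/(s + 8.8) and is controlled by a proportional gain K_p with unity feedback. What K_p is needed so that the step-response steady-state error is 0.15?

The loop is type 0, so e_ss(step) = 1/(1 + K_pos) with K_pos = K_p·P(0).
P(0) = 0.5795. Require 1/(1 + K_p·0.5795) = 0.15, so 1 + 0.5795·K_p = 6.667.
K_p = (6.667 − 1)/0.5795 = 9.78.

K_p = 9.78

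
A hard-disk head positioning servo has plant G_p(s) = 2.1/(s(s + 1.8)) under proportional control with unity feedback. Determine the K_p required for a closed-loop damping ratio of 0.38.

Closed-loop characteristic equation: s² + 1.8s + K_p·2.1 = 0.
So ω_n = √(2.1K_p) and 2ζω_n = 1.8, giving ζ = 1.8/(2√(2.1K_p)).
Setting ζ = 0.38: √(2.1K_p) = 1.8/(2·0.38) = 2.368, so K_p = 5.609/2.1 = 2.67.

K_p = 2.67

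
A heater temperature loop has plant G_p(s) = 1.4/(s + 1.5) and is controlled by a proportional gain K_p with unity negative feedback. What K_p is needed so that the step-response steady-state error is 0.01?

Steady-state error for a unit step on this type-0 loop is 1/(1 + K_p·G_p(0)).
G_p(0) = 0.9333. Require 1/(1 + K_p·0.9333) = 0.01, so 1 + 0.9333·K_p = 100.
K_p = (100 − 1)/0.9333 = 106.

K_p = 106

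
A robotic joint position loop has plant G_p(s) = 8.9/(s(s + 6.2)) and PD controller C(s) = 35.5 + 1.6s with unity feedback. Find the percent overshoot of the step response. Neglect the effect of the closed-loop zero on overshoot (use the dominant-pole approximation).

Forward path: (35.5 + 1.6s)·8.9/(s(s+6.2)). The closed-loop characteristic equation is s² + (6.2 + 8.9·1.6)s + 8.9·35.5 = 0.
That is s² + 20.44s + 315.9 = 0, so ω_n = 17.77 rad/s and ζ = 20.44/(2·17.77) = 0.575.
%OS = 100·exp(−πζ/√(1−ζ²)) = 11%.

11%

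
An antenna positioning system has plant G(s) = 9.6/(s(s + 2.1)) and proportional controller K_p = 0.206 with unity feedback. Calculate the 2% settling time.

T_s ≈ 3.81 s

From 1 + K_pG(s) = 0: s² + 2.1s + 1.978 = 0 ⇒ ω_n = 1.406, ζ = 0.7467.
2% settling time T_s ≈ 4/(ζω_n) = 4/1.05 = 3.81 s.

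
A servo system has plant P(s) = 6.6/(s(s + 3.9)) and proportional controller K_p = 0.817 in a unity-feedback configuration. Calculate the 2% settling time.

Closed-loop characteristic equation: s² + 3.9s + 5.392 = 0, so ω_n = 2.322 rad/s and ζ = 3.9/(2·2.322) = 0.8398.
2% settling time T_s ≈ 4/(ζω_n) = 4/1.95 = 2.05 s.

T_s ≈ 2.05 s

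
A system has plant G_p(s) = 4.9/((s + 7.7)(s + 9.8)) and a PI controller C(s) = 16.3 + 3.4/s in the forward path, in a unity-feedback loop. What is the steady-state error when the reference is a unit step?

0

The open loop C(s)G_p(s) has a pole at the origin (type 1), so the static position error constant is infinite and e_ss = 1/(1+∞) = 0.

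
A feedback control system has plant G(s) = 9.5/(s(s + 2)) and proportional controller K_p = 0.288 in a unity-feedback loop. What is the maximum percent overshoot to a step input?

The closed-loop denominator s² + 2s + 2.736 gives ω_n = √2.736 = 1.654 and ζ = 2/(2ω_n) = 0.6046.
%OS = 100·exp(−πζ/√(1−ζ²)) = 100·exp(−π·0.6046/√0.6345) = 9.21%.

9.21%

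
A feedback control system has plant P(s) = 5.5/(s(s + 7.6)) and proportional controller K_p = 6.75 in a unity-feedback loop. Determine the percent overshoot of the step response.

8.16%

From 1 + K_pP(s) = 0: s² + 7.6s + 37.12 = 0 ⇒ ω_n = 6.093, ζ = 0.6237.
%OS = 100·exp(−πζ/√(1−ζ²)) = 100·exp(−π·0.6237/√0.611) = 8.16%.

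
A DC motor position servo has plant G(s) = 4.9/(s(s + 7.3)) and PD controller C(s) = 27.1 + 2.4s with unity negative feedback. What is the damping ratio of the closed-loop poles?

Forward path: (27.1 + 2.4s)·4.9/(s(s+7.3)). The closed-loop characteristic equation is s² + (7.3 + 4.9·2.4)s + 4.9·27.1 = 0.
That is s² + 19.06s + 132.8 = 0, so ω_n = 11.52 rad/s and ζ = 19.06/(2·11.52) = 0.827.

ζ = 0.827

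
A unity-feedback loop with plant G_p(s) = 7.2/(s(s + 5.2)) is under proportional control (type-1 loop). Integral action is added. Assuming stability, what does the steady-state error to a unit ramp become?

The integrator raises the loop to type 2, so K_v → ∞ and e_ss to a ramp is zero.

0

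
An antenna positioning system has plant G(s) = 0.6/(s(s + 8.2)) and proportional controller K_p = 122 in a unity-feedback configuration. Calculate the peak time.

The closed-loop denominator s² + 8.2s + 73.2 gives ω_n = √73.2 = 8.556 and ζ = 8.2/(2ω_n) = 0.4792.
Damped frequency ω_d = ω_n√(1−ζ²) = 7.509 rad/s, so peak time T_p = π/ω_d = 0.418 s.

T_p = 0.418 s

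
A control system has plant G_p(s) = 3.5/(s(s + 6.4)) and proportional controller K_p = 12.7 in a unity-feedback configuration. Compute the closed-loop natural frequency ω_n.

The closed-loop denominator is s(s+6.4) + 12.7·3.5 = s² + 6.4s + 44.45.
Matching s² + 2ζω_n s + ω_n²: ω_n = √44.45 = 6.667 rad/s and 2ζω_n = 6.4, so ζ = 6.4/(2·6.667) = 0.48.

ω_n = 6.67 rad/s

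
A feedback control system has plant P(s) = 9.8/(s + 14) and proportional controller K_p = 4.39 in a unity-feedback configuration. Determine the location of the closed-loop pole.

s = -57.02

Closed-loop transfer function: T(s) = K_p·P(s)/(1 + K_p·P(s)) = 43.02/(s + 14 + 43.02) = 43.02/(s + 57.02).
The closed-loop pole is at s = −57.02.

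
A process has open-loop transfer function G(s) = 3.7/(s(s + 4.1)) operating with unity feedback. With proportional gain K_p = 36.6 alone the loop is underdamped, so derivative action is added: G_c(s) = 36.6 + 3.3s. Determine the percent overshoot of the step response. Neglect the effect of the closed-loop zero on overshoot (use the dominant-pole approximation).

Forward path: (36.6 + 3.3s)·3.7/(s(s+4.1)). The closed-loop characteristic equation is s² + (4.1 + 3.7·3.3)s + 3.7·36.6 = 0.
That is s² + 16.31s + 135.4 = 0, so ω_n = 11.64 rad/s and ζ = 16.31/(2·11.64) = 0.7008.
%OS = 100·exp(−πζ/√(1−ζ²)) = 4.57%.

4.57%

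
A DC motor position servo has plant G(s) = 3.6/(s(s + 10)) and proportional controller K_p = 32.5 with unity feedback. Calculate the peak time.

T_p = 0.328 s

The closed-loop denominator s² + 10s + 117 gives ω_n = √117 = 10.82 and ζ = 10/(2ω_n) = 0.4623.
Damped frequency ω_d = ω_n√(1−ζ²) = 9.592 rad/s, so peak time T_p = π/ω_d = 0.328 s.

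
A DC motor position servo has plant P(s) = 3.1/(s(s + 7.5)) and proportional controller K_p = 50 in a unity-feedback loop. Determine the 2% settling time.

T_s ≈ 1.07 s

The closed-loop denominator s² + 7.5s + 155 gives ω_n = √155 = 12.45 and ζ = 7.5/(2ω_n) = 0.3012.
2% settling time T_s ≈ 4/(ζω_n) = 4/3.75 = 1.07 s.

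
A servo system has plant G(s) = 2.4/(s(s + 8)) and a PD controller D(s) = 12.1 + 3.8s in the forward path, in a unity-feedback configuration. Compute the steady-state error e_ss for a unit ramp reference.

The loop has one pole at the origin (type 1). Velocity error constant K_v = lim_{s→0} s·D(s)G(s) = 12.1·2.4/8 = 3.63.
Steady-state error to a unit ramp: e_ss = 1/K_v = 0.275.

0.275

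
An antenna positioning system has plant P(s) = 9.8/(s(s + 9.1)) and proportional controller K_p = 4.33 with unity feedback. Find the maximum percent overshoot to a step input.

4.66%

From 1 + K_pP(s) = 0: s² + 9.1s + 42.43 = 0 ⇒ ω_n = 6.514, ζ = 0.6985.
%OS = 100·exp(−πζ/√(1−ζ²)) = 100·exp(−π·0.6985/√0.5121) = 4.66%.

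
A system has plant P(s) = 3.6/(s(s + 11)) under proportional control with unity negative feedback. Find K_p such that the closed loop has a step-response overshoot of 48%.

K_p = 162

From %OS = 100·exp(−πζ/√(1−ζ²)) = 48%, ζ = −ln(0.48)/√(π²+ln²(0.48)) = 0.2275.
Characteristic equation s² + 11s + 3.6K_p = 0 gives ζ = 11/(2√(3.6K_p)).
Setting ζ = 0.2275: √(3.6K_p) = 11/(2·0.2275) = 24.18, so K_p = 584.5/3.6 = 162.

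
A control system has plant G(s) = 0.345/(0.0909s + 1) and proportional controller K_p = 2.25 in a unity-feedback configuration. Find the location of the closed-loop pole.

s = -19.54

Closed loop: T(s) = K_p·G/(1+K_p·G) = 0.7762/(0.0909s + 1 + 0.7762), with pole at s = −(1 + 0.7762)/0.0909 = −19.54.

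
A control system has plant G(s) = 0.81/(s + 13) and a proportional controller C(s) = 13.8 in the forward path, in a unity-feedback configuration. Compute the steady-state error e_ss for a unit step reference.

The loop is type 0. Static position error constant K_pos = C(0)·G(0) = 13.8·0.06231 = 0.8598.
Steady-state error to a unit step: e_ss = 1/(1+K_pos) = 1/1.86 = 0.538.

0.538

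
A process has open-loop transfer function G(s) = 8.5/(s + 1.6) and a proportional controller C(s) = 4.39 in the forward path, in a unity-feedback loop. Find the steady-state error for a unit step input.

0.0411

The loop is type 0. Static position error constant K_pos = C(0)·G(0) = 4.39·5.312 = 23.32.
Steady-state error to a unit step: e_ss = 1/(1+K_pos) = 1/24.32 = 0.0411.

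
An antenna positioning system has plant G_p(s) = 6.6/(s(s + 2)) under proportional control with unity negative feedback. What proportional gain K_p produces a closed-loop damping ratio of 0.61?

Closed-loop characteristic equation: s² + 2s + K_p·6.6 = 0.
So ω_n = √(6.6K_p) and 2ζω_n = 2, giving ζ = 2/(2√(6.6K_p)).
Setting ζ = 0.61: √(6.6K_p) = 2/(2·0.61) = 1.639, so K_p = 2.687/6.6 = 0.407.

K_p = 0.407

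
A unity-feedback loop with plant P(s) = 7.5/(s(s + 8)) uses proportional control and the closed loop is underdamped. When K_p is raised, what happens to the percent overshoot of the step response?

increase

Characteristic equation s² + 8s + K_p·7.5 = 0: raising K_p raises ω_n while 2ζω_n = 8 is fixed, so ζ falls and overshoot grows.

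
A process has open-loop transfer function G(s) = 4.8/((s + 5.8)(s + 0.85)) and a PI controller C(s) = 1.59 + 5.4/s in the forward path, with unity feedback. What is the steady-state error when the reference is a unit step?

The open loop C(s)G(s) has a pole at the origin (type 1), so the static position error constant is infinite and e_ss = 1/(1+∞) = 0.

0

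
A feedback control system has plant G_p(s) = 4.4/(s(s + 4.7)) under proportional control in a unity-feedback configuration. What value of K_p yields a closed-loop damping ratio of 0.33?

Closed-loop characteristic equation: s² + 4.7s + K_p·4.4 = 0.
So ω_n = √(4.4K_p) and 2ζω_n = 4.7, giving ζ = 4.7/(2√(4.4K_p)).
Setting ζ = 0.33: √(4.4K_p) = 4.7/(2·0.33) = 7.121, so K_p = 50.71/4.4 = 11.5.

K_p = 11.5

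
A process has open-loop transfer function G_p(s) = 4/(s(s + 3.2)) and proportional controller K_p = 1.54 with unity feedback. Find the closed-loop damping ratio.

The closed-loop denominator is s(s+3.2) + 1.54·4 = s² + 3.2s + 6.16.
Matching s² + 2ζω_n s + ω_n²: ω_n = √6.16 = 2.482 rad/s and 2ζω_n = 3.2, so ζ = 3.2/(2·2.482) = 0.645.

ζ = 0.645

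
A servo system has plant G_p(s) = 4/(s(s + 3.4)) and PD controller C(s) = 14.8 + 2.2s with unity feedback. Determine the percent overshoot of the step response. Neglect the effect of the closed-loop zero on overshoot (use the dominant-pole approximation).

Forward path: (14.8 + 2.2s)·4/(s(s+3.4)). The closed-loop characteristic equation is s² + (3.4 + 4·2.2)s + 4·14.8 = 0.
That is s² + 12.2s + 59.2 = 0, so ω_n = 7.694 rad/s and ζ = 12.2/(2·7.694) = 0.7928.
%OS = 100·exp(−πζ/√(1−ζ²)) = 1.68%.

1.68%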